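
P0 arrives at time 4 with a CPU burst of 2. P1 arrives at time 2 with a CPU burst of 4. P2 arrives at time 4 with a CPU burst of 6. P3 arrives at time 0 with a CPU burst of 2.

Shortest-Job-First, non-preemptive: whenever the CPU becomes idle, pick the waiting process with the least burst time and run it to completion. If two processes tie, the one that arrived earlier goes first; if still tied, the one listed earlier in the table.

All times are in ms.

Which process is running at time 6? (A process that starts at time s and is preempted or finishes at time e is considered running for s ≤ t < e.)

P0

Timeline: | P3 0-2 | P1 2-6 | P0 6-8 | P2 8-14 |
Completion: P0=8  P1=6  P2=14  P3=2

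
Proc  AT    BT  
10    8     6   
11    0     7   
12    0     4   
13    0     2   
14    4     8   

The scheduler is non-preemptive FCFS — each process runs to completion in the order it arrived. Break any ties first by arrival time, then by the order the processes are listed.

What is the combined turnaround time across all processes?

Gantt: | 11 0-7 | 12 7-11 | 13 11-13 | 14 13-21 | 10 21-27 |
Completion: 10=27  11=7  12=11  13=13  14=21
Turnaround = completion − arrival: 10=19, 11=7, 12=11, 13=13, 14=17
Total turnaround = 19 + 7 + 11 + 13 + 17 = 67

67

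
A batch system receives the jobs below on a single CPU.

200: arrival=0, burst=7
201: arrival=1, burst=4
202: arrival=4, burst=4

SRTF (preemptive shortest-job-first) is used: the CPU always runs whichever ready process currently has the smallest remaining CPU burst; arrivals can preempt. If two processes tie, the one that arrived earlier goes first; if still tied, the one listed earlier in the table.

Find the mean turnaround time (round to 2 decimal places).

8.00

Timeline: | 200 0-1 | 201 1-5 | 202 5-9 | 200 9-15 |
Completion: 200=15  201=5  202=9
Turnaround (C−A): 200=15  201=4  202=5
Turnaround times: 200=15, 201=4, 202=5
Average turnaround = (15+4+5) / 3 = 24/3 = 8.00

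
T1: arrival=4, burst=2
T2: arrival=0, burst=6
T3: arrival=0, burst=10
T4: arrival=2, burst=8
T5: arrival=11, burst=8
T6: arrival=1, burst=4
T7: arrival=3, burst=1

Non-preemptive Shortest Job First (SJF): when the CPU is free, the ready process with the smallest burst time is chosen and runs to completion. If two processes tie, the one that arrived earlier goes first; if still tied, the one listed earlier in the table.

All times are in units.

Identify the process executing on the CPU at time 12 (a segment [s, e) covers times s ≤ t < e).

T6

Gantt: | T2 0-6 | T7 6-7 | T1 7-9 | T6 9-13 | T4 13-21 | T5 21-29 | T3 29-39 |
Completion: T1=9  T2=6  T3=39  T4=21  T5=29  T6=13  T7=7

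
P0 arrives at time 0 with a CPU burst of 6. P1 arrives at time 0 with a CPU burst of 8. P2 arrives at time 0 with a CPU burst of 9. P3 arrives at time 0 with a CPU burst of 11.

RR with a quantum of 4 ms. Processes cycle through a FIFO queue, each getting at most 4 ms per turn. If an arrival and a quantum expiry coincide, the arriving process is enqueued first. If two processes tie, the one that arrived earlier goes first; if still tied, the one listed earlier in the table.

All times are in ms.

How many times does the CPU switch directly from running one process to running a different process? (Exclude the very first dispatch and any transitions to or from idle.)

Schedule: | P0 0-4 | P1 4-8 | P2 8-12 | P3 12-16 | P0 16-18 | P1 18-22 | P2 22-26 | P3 26-30 | P2 30-31 | P3 31-34 |
Completion: P0=18  P1=22  P2=31  P3=34

9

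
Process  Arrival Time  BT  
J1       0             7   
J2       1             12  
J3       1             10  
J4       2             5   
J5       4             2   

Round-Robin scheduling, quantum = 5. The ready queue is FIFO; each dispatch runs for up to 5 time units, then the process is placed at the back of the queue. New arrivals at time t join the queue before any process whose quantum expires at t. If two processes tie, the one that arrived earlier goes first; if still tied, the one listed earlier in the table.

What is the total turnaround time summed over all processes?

128

Gantt: | J1 0-5 | J2 5-10 | J3 10-15 | J4 15-20 | J5 20-22 | J1 22-24 | J2 24-29 | J3 29-34 | J2 34-36 |
Completion: J1=24  J2=36  J3=34  J4=20  J5=22
Turnaround = completion − arrival: J1=24, J2=35, J3=33, J4=18, J5=18
Total turnaround = 24 + 35 + 33 + 18 + 18 = 128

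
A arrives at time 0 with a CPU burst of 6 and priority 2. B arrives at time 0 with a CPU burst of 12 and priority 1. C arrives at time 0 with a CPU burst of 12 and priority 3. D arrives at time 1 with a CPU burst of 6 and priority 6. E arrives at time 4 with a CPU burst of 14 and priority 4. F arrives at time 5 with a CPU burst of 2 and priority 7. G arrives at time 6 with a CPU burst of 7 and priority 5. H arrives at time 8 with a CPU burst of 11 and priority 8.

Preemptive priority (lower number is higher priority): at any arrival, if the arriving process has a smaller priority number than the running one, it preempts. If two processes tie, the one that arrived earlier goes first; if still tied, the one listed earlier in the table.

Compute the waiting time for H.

51

Timeline: | B 0-12 | A 12-18 | C 18-30 | E 30-44 | G 44-51 | D 51-57 | F 57-59 | H 59-70 |
Completion: A=18  B=12  C=30  D=57  E=44  F=59  G=51  H=70
Turnaround (C−A): A=18  B=12  C=30  D=56  E=40  F=54  G=45  H=62
Waiting(H) = turnaround − burst = 62 − 11 = 51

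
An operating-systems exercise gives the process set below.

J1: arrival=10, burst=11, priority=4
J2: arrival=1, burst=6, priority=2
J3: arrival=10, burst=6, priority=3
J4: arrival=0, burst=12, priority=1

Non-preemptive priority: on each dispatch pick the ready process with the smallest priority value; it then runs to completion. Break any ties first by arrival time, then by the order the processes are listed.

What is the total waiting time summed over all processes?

33

Timeline: | J4 0-12 | J2 12-18 | J3 18-24 | J1 24-35 |
Completion: J1=35  J2=18  J3=24  J4=12
Waiting = turnaround − burst: J1=14, J2=11, J3=8, J4=0
Total waiting = 14 + 11 + 8 + 0 = 33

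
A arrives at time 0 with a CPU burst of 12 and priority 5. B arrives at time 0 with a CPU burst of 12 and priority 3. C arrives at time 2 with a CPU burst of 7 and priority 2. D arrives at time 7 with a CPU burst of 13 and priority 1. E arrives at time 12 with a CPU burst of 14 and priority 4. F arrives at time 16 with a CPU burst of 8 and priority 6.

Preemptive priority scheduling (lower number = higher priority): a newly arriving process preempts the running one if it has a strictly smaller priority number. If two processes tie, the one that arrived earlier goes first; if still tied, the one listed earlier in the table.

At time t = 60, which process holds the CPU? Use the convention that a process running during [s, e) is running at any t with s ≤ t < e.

Timeline: | B 0-2 | C 2-7 | D 7-20 | C 20-22 | B 22-32 | E 32-46 | A 46-58 | F 58-66 |
Completion: A=58  B=32  C=22  D=20  E=46  F=66

F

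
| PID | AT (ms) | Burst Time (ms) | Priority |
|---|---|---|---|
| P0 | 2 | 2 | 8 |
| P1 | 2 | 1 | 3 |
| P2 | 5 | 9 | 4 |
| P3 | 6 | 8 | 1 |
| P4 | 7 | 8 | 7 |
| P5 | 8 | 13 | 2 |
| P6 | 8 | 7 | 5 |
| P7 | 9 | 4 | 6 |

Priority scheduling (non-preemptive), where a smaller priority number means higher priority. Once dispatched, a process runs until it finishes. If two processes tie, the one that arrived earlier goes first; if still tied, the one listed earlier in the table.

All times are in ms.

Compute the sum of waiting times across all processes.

Gantt: | idle 0-2 | P1 2-3 | P0 3-5 | P2 5-14 | P3 14-22 | P5 22-35 | P6 35-42 | P7 42-46 | P4 46-54 |
Completion: P0=5  P1=3  P2=14  P3=22  P4=54  P5=35  P6=42  P7=46
Turnaround (C−A): P0=3  P1=1  P2=9  P3=16  P4=47  P5=27  P6=34  P7=37
Waiting = turnaround − burst: P0=1, P1=0, P2=0, P3=8, P4=39, P5=14, P6=27, P7=33
Total waiting = 1 + 0 + 0 + 8 + 39 + 14 + 27 + 33 = 122

122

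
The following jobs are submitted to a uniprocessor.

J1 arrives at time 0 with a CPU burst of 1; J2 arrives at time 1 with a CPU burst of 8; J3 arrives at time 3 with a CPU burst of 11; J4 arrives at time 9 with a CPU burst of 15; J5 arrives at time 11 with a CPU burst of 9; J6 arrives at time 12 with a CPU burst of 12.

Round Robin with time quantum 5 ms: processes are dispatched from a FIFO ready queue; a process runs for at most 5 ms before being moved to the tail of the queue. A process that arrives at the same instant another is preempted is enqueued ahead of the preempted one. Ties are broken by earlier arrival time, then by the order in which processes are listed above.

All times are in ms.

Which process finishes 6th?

J6

Timeline: | J1 0-1 | J2 1-6 | J3 6-11 | J2 11-14 | J4 14-19 | J5 19-24 | J3 24-29 | J6 29-34 | J4 34-39 | J5 39-43 | J3 43-44 | J6 44-49 | J4 49-54 | J6 54-56 |
Completion: J1=1  J2=14  J3=44  J4=54  J5=43  J6=56
Finish order: J1 → J2 → J5 → J3 → J4 → J6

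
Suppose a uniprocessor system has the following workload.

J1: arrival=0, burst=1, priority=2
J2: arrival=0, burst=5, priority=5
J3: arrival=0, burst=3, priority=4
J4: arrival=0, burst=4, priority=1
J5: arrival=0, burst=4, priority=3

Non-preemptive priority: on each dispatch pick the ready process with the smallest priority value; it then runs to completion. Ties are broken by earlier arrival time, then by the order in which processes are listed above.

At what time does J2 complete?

17

Schedule: | J4 0-4 | J1 4-5 | J5 5-9 | J3 9-12 | J2 12-17 |
Completion: J1=5  J2=17  J3=12  J4=4  J5=9
Turnaround (C−A): J1=5  J2=17  J3=12  J4=4  J5=9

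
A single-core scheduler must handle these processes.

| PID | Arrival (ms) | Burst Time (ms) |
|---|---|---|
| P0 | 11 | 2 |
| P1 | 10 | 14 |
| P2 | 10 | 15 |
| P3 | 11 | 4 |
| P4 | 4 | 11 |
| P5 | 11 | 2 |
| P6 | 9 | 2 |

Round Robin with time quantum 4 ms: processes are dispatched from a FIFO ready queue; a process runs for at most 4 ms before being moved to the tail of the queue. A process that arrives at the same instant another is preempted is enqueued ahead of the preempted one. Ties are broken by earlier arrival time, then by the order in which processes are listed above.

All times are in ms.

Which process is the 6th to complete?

Timeline: | idle 0-4 | P4 4-12 | P6 12-14 | P1 14-18 | P2 18-22 | P0 22-24 | P3 24-28 | P5 28-30 | P4 30-33 | P1 33-37 | P2 37-41 | P1 41-45 | P2 45-49 | P1 49-51 | P2 51-54 |
Completion: P0=24  P1=51  P2=54  P3=28  P4=33  P5=30  P6=14
Finish order: P6 → P0 → P3 → P5 → P4 → P1 → P2

P1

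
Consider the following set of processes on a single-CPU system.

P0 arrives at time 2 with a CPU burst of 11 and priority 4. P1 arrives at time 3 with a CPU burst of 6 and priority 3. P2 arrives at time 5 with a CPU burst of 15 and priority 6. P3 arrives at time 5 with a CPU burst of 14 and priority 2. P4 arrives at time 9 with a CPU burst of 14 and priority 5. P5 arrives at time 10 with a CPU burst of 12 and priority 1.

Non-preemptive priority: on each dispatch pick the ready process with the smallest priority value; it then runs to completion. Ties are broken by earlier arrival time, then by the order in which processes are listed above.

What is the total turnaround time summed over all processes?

221

Gantt: | idle 0-2 | P0 2-13 | P5 13-25 | P3 25-39 | P1 39-45 | P4 45-59 | P2 59-74 |
Completion: P0=13  P1=45  P2=74  P3=39  P4=59  P5=25
Turnaround = completion − arrival: P0=11, P1=42, P2=69, P3=34, P4=50, P5=15
Total turnaround = 11 + 42 + 69 + 34 + 50 + 15 = 221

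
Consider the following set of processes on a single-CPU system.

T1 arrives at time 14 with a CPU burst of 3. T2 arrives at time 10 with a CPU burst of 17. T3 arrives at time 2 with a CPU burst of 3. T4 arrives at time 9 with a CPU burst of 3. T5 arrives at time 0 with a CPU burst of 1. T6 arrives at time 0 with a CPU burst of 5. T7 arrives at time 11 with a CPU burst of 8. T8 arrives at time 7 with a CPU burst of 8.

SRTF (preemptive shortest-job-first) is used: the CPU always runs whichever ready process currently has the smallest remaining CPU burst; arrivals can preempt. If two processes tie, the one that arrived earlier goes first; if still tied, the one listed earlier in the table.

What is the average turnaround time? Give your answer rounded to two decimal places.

11.63

Schedule: | T5 0-1 | T6 1-2 | T3 2-5 | T6 5-9 | T4 9-12 | T8 12-14 | T1 14-17 | T8 17-23 | T7 23-31 | T2 31-48 |
Completion: T1=17  T2=48  T3=5  T4=12  T5=1  T6=9  T7=31  T8=23
Turnaround (C−A): T1=3  T2=38  T3=3  T4=3  T5=1  T6=9  T7=20  T8=16
Turnaround times: T1=3, T2=38, T3=3, T4=3, T5=1, T6=9, T7=20, T8=16
Average turnaround = (3+38+3+3+1+9+20+16) / 8 = 93/8 = 11.63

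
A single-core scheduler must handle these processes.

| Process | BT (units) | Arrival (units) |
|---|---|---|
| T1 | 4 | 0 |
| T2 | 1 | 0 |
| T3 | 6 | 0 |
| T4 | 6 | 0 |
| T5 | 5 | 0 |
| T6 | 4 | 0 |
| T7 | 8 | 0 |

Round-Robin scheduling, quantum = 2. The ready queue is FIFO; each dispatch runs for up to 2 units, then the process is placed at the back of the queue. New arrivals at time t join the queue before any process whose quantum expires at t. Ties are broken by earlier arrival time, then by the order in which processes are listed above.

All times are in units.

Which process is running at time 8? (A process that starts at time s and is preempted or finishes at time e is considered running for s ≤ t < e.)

T5

Timeline: | T1 0-2 | T2 2-3 | T3 3-5 | T4 5-7 | T5 7-9 | T6 9-11 | T7 11-13 | T1 13-15 | T3 15-17 | T4 17-19 | T5 19-21 | T6 21-23 | T7 23-25 | T3 25-27 | T4 27-29 | T5 29-30 | T7 30-34 |
Completion: T1=15  T2=3  T3=27  T4=29  T5=30  T6=23  T7=34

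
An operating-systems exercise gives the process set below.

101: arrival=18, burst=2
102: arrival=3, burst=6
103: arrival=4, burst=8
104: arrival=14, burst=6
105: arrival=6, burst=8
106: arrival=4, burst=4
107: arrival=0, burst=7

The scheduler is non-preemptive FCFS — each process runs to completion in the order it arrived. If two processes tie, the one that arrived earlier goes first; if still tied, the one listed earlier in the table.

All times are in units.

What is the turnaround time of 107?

Timeline: | 107 0-7 | 102 7-13 | 103 13-21 | 106 21-25 | 105 25-33 | 104 33-39 | 101 39-41 |
Completion: 101=41  102=13  103=21  104=39  105=33  106=25  107=7
Turnaround (C−A): 101=23  102=10  103=17  104=25  105=27  106=21  107=7
Turnaround(107) = completion − arrival = 7 − 0 = 7

7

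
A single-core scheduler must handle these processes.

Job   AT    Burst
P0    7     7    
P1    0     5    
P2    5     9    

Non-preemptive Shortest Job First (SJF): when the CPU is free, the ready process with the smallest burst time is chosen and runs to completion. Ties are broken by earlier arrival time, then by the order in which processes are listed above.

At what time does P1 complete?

Timeline: | P1 0-5 | P2 5-14 | P0 14-21 |
Completion: P0=21  P1=5  P2=14
Turnaround (C−A): P0=14  P1=5  P2=9

5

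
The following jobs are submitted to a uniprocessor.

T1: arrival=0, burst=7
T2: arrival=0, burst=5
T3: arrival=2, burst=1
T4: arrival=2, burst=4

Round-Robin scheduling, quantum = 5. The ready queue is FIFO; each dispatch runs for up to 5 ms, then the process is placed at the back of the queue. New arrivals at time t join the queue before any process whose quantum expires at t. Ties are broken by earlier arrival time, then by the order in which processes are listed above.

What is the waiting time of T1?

10

Schedule: | T1 0-5 | T2 5-10 | T3 10-11 | T4 11-15 | T1 15-17 |
Completion: T1=17  T2=10  T3=11  T4=15
Turnaround (C−A): T1=17  T2=10  T3=9  T4=13
Waiting(T1) = turnaround − burst = 17 − 7 = 10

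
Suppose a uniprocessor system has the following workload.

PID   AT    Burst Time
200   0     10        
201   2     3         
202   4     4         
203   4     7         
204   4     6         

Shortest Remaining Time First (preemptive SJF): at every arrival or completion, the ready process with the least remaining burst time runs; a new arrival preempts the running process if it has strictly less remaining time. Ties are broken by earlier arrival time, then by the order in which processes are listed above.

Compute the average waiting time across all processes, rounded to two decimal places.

7.40

Timeline: | 200 0-2 | 201 2-5 | 202 5-9 | 204 9-15 | 203 15-22 | 200 22-30 |
Completion: 200=30  201=5  202=9  203=22  204=15
Turnaround (C−A): 200=30  201=3  202=5  203=18  204=11
Waiting times: 200=20, 201=0, 202=1, 203=11, 204=5
Average waiting = (20+0+1+11+5) / 5 = 37/5 = 7.40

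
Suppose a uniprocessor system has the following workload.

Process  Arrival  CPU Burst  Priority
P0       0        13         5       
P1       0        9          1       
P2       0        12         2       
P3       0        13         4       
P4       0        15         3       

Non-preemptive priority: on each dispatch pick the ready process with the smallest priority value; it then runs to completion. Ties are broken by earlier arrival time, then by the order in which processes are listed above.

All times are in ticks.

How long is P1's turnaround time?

9

Gantt: | P1 0-9 | P2 9-21 | P4 21-36 | P3 36-49 | P0 49-62 |
Completion: P0=62  P1=9  P2=21  P3=49  P4=36
Turnaround(P1) = completion − arrival = 9 − 0 = 9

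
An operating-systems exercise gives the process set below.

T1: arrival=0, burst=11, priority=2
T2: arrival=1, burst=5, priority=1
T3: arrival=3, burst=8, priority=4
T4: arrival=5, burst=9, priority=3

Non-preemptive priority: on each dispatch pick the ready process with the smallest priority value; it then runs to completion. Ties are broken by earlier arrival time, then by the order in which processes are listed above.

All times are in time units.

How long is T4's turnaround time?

20

Timeline: | T1 0-11 | T2 11-16 | T4 16-25 | T3 25-33 |
Completion: T1=11  T2=16  T3=33  T4=25
Turnaround(T4) = completion − arrival = 25 − 5 = 20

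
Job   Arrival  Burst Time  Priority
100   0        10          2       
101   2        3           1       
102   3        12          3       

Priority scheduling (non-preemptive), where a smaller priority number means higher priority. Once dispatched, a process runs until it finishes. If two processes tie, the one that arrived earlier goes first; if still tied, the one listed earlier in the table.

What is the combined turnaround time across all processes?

Gantt: | 100 0-10 | 101 10-13 | 102 13-25 |
Completion: 100=10  101=13  102=25
Turnaround = completion − arrival: 100=10, 101=11, 102=22
Total turnaround = 10 + 11 + 22 = 43

43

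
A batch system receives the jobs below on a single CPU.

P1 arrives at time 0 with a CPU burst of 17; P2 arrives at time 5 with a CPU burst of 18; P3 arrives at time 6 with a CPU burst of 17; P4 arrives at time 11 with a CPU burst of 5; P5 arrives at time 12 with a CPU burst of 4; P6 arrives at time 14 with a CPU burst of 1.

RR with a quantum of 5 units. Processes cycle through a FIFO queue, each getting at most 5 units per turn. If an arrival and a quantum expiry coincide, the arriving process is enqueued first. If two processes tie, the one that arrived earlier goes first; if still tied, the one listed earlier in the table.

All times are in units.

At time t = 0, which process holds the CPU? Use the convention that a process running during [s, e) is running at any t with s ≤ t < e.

P1

Gantt: | P1 0-5 | P2 5-10 | P1 10-15 | P3 15-20 | P2 20-25 | P4 25-30 | P5 30-34 | P6 34-35 | P1 35-40 | P3 40-45 | P2 45-50 | P1 50-52 | P3 52-57 | P2 57-60 | P3 60-62 |
Completion: P1=52  P2=60  P3=62  P4=30  P5=34  P6=35
Turnaround (C−A): P1=52  P2=55  P3=56  P4=19  P5=22  P6=21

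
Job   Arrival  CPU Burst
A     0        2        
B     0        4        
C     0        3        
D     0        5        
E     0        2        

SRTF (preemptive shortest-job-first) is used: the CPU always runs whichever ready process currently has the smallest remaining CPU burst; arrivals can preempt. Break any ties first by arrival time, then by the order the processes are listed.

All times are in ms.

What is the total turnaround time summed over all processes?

40

Schedule: | A 0-2 | E 2-4 | C 4-7 | B 7-11 | D 11-16 |
Completion: A=2  B=11  C=7  D=16  E=4
Turnaround (C−A): A=2  B=11  C=7  D=16  E=4
Turnaround = completion − arrival: A=2, B=11, C=7, D=16, E=4
Total turnaround = 2 + 11 + 7 + 16 + 4 = 40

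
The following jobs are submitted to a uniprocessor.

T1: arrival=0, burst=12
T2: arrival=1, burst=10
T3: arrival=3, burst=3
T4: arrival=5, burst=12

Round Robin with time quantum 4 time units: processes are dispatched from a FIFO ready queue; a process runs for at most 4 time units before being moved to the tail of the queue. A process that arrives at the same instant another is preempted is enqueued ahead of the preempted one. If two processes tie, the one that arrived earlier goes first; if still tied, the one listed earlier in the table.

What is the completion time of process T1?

27

Timeline: | T1 0-4 | T2 4-8 | T3 8-11 | T1 11-15 | T4 15-19 | T2 19-23 | T1 23-27 | T4 27-31 | T2 31-33 | T4 33-37 |
Completion: T1=27  T2=33  T3=11  T4=37
Turnaround (C−A): T1=27  T2=32  T3=8  T4=32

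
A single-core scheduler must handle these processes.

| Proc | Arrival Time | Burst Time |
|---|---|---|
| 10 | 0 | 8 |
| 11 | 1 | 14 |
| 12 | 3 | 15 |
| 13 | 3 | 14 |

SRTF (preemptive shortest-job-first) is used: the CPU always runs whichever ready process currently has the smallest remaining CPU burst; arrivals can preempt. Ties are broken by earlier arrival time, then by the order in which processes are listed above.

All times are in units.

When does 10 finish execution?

Gantt: | 10 0-8 | 11 8-22 | 13 22-36 | 12 36-51 |
Completion: 10=8  11=22  12=51  13=36

8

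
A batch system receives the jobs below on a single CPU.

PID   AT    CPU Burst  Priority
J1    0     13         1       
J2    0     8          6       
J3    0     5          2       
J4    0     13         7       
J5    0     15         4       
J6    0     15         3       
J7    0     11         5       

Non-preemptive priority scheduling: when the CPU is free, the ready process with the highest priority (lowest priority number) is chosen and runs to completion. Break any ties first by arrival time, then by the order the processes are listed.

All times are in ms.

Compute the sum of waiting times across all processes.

Gantt: | J1 0-13 | J3 13-18 | J6 18-33 | J5 33-48 | J7 48-59 | J2 59-67 | J4 67-80 |
Completion: J1=13  J2=67  J3=18  J4=80  J5=48  J6=33  J7=59
Turnaround (C−A): J1=13  J2=67  J3=18  J4=80  J5=48  J6=33  J7=59
Waiting = turnaround − burst: J1=0, J2=59, J3=13, J4=67, J5=33, J6=18, J7=48
Total waiting = 0 + 59 + 13 + 67 + 33 + 18 + 48 = 238

238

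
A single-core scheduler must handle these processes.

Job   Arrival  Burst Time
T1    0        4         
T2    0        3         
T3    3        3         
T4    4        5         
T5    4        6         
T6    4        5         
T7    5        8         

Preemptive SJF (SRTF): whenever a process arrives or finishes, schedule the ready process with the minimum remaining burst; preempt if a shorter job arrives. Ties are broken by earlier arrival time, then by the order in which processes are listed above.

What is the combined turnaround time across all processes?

Gantt: | T2 0-3 | T3 3-6 | T1 6-10 | T4 10-15 | T6 15-20 | T5 20-26 | T7 26-34 |
Completion: T1=10  T2=3  T3=6  T4=15  T5=26  T6=20  T7=34
Turnaround (C−A): T1=10  T2=3  T3=3  T4=11  T5=22  T6=16  T7=29
Turnaround = completion − arrival: T1=10, T2=3, T3=3, T4=11, T5=22, T6=16, T7=29
Total turnaround = 10 + 3 + 3 + 11 + 22 + 16 + 29 = 94

94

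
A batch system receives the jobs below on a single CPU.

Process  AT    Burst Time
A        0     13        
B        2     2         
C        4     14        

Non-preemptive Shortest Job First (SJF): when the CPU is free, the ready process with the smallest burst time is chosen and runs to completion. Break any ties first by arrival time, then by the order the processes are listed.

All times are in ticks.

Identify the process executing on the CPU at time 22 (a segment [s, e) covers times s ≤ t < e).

Timeline: | A 0-13 | B 13-15 | C 15-29 |
Completion: A=13  B=15  C=29

C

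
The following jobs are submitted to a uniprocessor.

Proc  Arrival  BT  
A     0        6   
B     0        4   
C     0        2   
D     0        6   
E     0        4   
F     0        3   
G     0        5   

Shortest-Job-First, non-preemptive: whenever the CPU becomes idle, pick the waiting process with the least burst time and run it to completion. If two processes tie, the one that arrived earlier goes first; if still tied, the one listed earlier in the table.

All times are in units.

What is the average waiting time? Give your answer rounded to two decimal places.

10.14

Gantt: | C 0-2 | F 2-5 | B 5-9 | E 9-13 | G 13-18 | A 18-24 | D 24-30 |
Completion: A=24  B=9  C=2  D=30  E=13  F=5  G=18
Turnaround (C−A): A=24  B=9  C=2  D=30  E=13  F=5  G=18
Waiting times: A=18, B=5, C=0, D=24, E=9, F=2, G=13
Average waiting = (18+5+0+24+9+2+13) / 7 = 71/7 = 10.14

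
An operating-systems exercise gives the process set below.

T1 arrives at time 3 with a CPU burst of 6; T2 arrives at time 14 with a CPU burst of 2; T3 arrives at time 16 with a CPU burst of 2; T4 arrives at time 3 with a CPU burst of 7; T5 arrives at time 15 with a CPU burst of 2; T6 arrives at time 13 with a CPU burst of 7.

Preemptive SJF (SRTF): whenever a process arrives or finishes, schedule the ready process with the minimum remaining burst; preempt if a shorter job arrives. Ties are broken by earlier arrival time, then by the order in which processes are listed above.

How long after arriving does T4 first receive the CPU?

6

Timeline: | idle 0-3 | T1 3-9 | T4 9-16 | T2 16-18 | T5 18-20 | T3 20-22 | T6 22-29 |
Completion: T1=9  T2=18  T3=22  T4=16  T5=20  T6=29
Turnaround (C−A): T1=6  T2=4  T3=6  T4=13  T5=5  T6=16
Response(T4) = first start − arrival = 9 − 3 = 6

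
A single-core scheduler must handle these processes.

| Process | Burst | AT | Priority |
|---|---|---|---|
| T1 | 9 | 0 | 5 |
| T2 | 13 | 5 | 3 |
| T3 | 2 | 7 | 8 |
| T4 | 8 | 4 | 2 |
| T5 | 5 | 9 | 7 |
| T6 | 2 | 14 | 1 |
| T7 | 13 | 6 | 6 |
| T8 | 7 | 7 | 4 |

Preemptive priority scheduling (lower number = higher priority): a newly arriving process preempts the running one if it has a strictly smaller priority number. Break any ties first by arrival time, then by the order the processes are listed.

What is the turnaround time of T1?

39

Timeline: | T1 0-4 | T4 4-12 | T2 12-14 | T6 14-16 | T2 16-27 | T8 27-34 | T1 34-39 | T7 39-52 | T5 52-57 | T3 57-59 |
Completion: T1=39  T2=27  T3=59  T4=12  T5=57  T6=16  T7=52  T8=34
Turnaround (C−A): T1=39  T2=22  T3=52  T4=8  T5=48  T6=2  T7=46  T8=27
Turnaround(T1) = completion − arrival = 39 − 0 = 39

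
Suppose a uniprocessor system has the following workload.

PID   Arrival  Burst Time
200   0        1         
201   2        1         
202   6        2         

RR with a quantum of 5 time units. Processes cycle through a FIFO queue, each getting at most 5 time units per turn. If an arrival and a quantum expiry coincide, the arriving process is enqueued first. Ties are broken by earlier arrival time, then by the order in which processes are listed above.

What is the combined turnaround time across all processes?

Schedule: | 200 0-1 | idle 1-2 | 201 2-3 | idle 3-6 | 202 6-8 |
Completion: 200=1  201=3  202=8
Turnaround = completion − arrival: 200=1, 201=1, 202=2
Total turnaround = 1 + 1 + 2 = 4

4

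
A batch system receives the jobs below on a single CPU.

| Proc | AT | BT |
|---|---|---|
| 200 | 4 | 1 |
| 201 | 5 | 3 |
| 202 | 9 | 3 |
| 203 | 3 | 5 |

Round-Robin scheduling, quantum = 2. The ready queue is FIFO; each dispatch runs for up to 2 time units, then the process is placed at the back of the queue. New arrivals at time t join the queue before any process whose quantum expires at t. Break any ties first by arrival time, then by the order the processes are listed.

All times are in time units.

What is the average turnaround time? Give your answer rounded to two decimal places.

Schedule: | idle 0-3 | 203 3-5 | 200 5-6 | 201 6-8 | 203 8-10 | 201 10-11 | 202 11-13 | 203 13-14 | 202 14-15 |
Completion: 200=6  201=11  202=15  203=14
Turnaround times: 200=2, 201=6, 202=6, 203=11
Average turnaround = (2+6+6+11) / 4 = 25/4 = 6.25

6.25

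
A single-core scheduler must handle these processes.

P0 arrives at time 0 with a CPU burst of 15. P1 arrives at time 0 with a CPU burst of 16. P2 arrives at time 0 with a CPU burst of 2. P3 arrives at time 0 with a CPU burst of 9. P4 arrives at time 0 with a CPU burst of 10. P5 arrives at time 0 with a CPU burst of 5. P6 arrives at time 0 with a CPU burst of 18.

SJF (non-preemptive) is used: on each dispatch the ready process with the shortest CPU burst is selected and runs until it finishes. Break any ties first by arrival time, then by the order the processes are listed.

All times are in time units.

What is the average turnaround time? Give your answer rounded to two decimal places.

Schedule: | P2 0-2 | P5 2-7 | P3 7-16 | P4 16-26 | P0 26-41 | P1 41-57 | P6 57-75 |
Completion: P0=41  P1=57  P2=2  P3=16  P4=26  P5=7  P6=75
Turnaround times: P0=41, P1=57, P2=2, P3=16, P4=26, P5=7, P6=75
Average turnaround = (41+57+2+16+26+7+75) / 7 = 224/7 = 32.00

32.00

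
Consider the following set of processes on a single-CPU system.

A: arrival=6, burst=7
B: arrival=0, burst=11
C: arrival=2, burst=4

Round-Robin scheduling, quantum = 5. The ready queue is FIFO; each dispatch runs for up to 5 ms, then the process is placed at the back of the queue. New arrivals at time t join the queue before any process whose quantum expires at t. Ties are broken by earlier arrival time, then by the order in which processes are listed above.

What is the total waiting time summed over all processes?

21

Timeline: | B 0-5 | C 5-9 | B 9-14 | A 14-19 | B 19-20 | A 20-22 |
Completion: A=22  B=20  C=9
Turnaround (C−A): A=16  B=20  C=7
Waiting = turnaround − burst: A=9, B=9, C=3
Total waiting = 9 + 9 + 3 = 21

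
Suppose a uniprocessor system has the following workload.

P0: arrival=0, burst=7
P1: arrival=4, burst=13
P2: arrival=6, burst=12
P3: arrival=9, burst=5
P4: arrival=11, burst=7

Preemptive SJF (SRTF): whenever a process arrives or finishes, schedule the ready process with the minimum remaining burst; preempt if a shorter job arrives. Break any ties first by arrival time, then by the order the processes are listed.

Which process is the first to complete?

Gantt: | P0 0-7 | P2 7-9 | P3 9-14 | P4 14-21 | P2 21-31 | P1 31-44 |
Completion: P0=7  P1=44  P2=31  P3=14  P4=21
Finish order: P0 → P3 → P4 → P2 → P1

P0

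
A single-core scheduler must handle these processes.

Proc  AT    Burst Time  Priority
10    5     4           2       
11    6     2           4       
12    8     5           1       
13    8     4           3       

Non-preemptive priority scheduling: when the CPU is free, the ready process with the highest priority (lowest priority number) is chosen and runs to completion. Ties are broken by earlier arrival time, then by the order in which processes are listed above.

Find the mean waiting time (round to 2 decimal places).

Gantt: | idle 0-5 | 10 5-9 | 12 9-14 | 13 14-18 | 11 18-20 |
Completion: 10=9  11=20  12=14  13=18
Waiting times: 10=0, 11=12, 12=1, 13=6
Average waiting = (0+12+1+6) / 4 = 19/4 = 4.75

4.75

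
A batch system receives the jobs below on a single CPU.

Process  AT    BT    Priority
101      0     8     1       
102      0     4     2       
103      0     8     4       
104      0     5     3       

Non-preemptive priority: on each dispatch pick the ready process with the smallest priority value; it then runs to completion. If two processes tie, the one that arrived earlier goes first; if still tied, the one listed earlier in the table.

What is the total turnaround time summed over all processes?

62

Schedule: | 101 0-8 | 102 8-12 | 104 12-17 | 103 17-25 |
Completion: 101=8  102=12  103=25  104=17
Turnaround (C−A): 101=8  102=12  103=25  104=17
Turnaround = completion − arrival: 101=8, 102=12, 103=25, 104=17
Total turnaround = 8 + 12 + 25 + 17 = 62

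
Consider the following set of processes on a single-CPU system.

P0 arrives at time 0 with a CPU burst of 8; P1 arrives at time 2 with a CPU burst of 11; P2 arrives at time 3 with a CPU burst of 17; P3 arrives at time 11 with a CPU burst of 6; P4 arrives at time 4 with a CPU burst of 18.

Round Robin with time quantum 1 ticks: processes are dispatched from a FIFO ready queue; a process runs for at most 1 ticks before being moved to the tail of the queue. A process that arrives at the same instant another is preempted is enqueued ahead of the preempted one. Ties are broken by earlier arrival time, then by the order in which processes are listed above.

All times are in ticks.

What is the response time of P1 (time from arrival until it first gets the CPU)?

0

Gantt: | P0 0-2 | P1 2-3 | P0 3-4 | P2 4-5 | P1 5-6 | P4 6-7 | P0 7-8 | P2 8-9 | P1 9-10 | P4 10-11 | P0 11-12 | P2 12-13 | P1 13-14 | P3 14-15 | P4 15-16 | P0 16-17 | P2 17-18 | P1 18-19 | P3 19-20 | P4 20-21 | P0 21-22 | P2 22-23 | P1 23-24 | P3 24-25 | P4 25-26 | P0 26-27 | P2 27-28 | P1 28-29 | P3 29-30 | P4 30-31 | P2 31-32 | P1 32-33 | P3 33-34 | P4 34-35 | P2 35-36 | P1 36-37 | P3 37-38 | P4 38-39 | P2 39-40 | P1 40-41 | P4 41-42 | P2 42-43 | P1 43-44 | P4 44-45 | P2 45-46 | P4 46-47 | P2 47-48 | P4 48-49 | P2 49-50 | P4 50-51 | P2 51-52 | P4 52-53 | P2 53-54 | P4 54-55 | P2 55-56 | P4 56-57 | P2 57-58 | P4 58-60 |
Completion: P0=27  P1=44  P2=58  P3=38  P4=60
Response(P1) = first start − arrival = 2 − 2 = 0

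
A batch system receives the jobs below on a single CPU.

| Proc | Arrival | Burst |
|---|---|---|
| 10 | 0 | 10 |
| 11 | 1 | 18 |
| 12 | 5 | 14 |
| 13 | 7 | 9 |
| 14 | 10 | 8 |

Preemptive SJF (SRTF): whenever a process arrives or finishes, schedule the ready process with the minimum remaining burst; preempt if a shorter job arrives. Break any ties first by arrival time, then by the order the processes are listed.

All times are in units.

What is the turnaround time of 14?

Schedule: | 10 0-10 | 14 10-18 | 13 18-27 | 12 27-41 | 11 41-59 |
Completion: 10=10  11=59  12=41  13=27  14=18
Turnaround(14) = completion − arrival = 18 − 10 = 8

8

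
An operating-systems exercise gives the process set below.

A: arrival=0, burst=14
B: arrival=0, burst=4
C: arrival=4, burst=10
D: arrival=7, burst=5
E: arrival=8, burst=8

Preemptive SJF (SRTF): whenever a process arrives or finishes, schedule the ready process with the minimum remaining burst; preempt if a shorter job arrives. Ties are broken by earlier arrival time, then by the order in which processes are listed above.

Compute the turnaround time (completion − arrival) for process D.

5

Schedule: | B 0-4 | C 4-7 | D 7-12 | C 12-19 | E 19-27 | A 27-41 |
Completion: A=41  B=4  C=19  D=12  E=27
Turnaround(D) = completion − arrival = 12 − 7 = 5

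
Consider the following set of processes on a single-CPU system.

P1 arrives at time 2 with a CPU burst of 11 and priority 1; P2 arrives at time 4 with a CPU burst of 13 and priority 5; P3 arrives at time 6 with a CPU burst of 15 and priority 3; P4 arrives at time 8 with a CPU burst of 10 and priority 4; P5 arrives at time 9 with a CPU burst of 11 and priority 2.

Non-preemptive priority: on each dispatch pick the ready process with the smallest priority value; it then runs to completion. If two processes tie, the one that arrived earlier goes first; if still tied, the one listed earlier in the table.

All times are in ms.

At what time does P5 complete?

24

Schedule: | idle 0-2 | P1 2-13 | P5 13-24 | P3 24-39 | P4 39-49 | P2 49-62 |
Completion: P1=13  P2=62  P3=39  P4=49  P5=24
Turnaround (C−A): P1=11  P2=58  P3=33  P4=41  P5=15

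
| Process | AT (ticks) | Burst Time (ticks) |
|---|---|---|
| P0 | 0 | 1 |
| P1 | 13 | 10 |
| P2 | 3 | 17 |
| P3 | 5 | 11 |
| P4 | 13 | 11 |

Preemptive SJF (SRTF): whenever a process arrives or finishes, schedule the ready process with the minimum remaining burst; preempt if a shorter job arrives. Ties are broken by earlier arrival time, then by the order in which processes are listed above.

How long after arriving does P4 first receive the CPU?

13

Timeline: | P0 0-1 | idle 1-3 | P2 3-5 | P3 5-16 | P1 16-26 | P4 26-37 | P2 37-52 |
Completion: P0=1  P1=26  P2=52  P3=16  P4=37
Turnaround (C−A): P0=1  P1=13  P2=49  P3=11  P4=24
Response(P4) = first start − arrival = 26 − 13 = 13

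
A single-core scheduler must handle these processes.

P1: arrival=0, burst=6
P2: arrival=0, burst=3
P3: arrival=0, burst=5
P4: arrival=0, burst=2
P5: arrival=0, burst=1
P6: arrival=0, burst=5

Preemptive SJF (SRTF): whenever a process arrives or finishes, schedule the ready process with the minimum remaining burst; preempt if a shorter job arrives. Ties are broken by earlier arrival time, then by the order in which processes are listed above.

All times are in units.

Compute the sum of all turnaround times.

59

Timeline: | P5 0-1 | P4 1-3 | P2 3-6 | P3 6-11 | P6 11-16 | P1 16-22 |
Completion: P1=22  P2=6  P3=11  P4=3  P5=1  P6=16
Turnaround (C−A): P1=22  P2=6  P3=11  P4=3  P5=1  P6=16
Turnaround = completion − arrival: P1=22, P2=6, P3=11, P4=3, P5=1, P6=16
Total turnaround = 22 + 6 + 11 + 3 + 1 + 16 = 59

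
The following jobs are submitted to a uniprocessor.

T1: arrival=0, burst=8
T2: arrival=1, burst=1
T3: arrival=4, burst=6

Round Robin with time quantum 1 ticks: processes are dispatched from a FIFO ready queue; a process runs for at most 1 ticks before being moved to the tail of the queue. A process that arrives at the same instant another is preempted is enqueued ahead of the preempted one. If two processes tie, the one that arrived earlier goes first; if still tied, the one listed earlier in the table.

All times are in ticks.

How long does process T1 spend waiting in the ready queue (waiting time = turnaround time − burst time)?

6

Timeline: | T1 0-1 | T2 1-2 | T1 2-4 | T3 4-5 | T1 5-6 | T3 6-7 | T1 7-8 | T3 8-9 | T1 9-10 | T3 10-11 | T1 11-12 | T3 12-13 | T1 13-14 | T3 14-15 |
Completion: T1=14  T2=2  T3=15
Waiting(T1) = turnaround − burst = 14 − 8 = 6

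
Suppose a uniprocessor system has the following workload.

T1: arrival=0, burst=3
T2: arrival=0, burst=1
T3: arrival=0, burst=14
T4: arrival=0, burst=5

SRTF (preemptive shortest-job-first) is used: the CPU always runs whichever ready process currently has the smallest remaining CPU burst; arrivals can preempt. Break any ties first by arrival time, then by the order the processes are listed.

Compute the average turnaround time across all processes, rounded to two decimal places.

9.25

Timeline: | T2 0-1 | T1 1-4 | T4 4-9 | T3 9-23 |
Completion: T1=4  T2=1  T3=23  T4=9
Turnaround times: T1=4, T2=1, T3=23, T4=9
Average turnaround = (4+1+23+9) / 4 = 37/4 = 9.25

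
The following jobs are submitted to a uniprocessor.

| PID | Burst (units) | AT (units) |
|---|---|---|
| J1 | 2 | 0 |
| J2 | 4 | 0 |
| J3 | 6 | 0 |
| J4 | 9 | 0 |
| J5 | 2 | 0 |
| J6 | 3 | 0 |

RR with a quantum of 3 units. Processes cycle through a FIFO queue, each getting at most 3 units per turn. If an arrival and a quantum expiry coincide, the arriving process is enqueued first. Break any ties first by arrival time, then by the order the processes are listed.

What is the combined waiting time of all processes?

Schedule: | J1 0-2 | J2 2-5 | J3 5-8 | J4 8-11 | J5 11-13 | J6 13-16 | J2 16-17 | J3 17-20 | J4 20-26 |
Completion: J1=2  J2=17  J3=20  J4=26  J5=13  J6=16
Waiting = turnaround − burst: J1=0, J2=13, J3=14, J4=17, J5=11, J6=13
Total waiting = 0 + 13 + 14 + 17 + 11 + 13 = 68

68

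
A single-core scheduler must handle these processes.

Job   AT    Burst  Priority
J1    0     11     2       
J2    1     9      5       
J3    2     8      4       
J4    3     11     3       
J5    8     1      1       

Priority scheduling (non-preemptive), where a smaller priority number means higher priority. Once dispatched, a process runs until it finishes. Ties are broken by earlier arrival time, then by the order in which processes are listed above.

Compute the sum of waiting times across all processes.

63

Schedule: | J1 0-11 | J5 11-12 | J4 12-23 | J3 23-31 | J2 31-40 |
Completion: J1=11  J2=40  J3=31  J4=23  J5=12
Turnaround (C−A): J1=11  J2=39  J3=29  J4=20  J5=4
Waiting = turnaround − burst: J1=0, J2=30, J3=21, J4=9, J5=3
Total waiting = 0 + 30 + 21 + 9 + 3 = 63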